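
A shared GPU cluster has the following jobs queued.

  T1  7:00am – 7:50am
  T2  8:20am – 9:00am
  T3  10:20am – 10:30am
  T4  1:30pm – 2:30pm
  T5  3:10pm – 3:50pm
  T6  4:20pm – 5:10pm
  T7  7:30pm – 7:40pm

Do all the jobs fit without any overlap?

Sorted by start: T1, T2, T3, T4, T5, T6, T7.
T2 starts after T1 ends, so T1 has no further overlaps.
T3 starts after T2 ends, so T2 has no further overlaps.
T4 starts after T3 ends, so T3 has no further overlaps.
T5 starts after T4 ends, so T4 has no further overlaps.
T6 starts after T5 ends, so T5 has no further overlaps.
T7 starts after T6 ends.
Every pair is clear; the schedule has no overlaps.

Yes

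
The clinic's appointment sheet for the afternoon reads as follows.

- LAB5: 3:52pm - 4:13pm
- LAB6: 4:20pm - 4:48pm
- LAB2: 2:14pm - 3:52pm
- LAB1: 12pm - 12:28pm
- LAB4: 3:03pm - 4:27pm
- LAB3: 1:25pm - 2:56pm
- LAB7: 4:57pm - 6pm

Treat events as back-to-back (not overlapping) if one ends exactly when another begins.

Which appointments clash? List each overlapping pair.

LAB2 & LAB3, LAB2 & LAB4, LAB4 & LAB5, LAB4 & LAB6

Sorted by start: LAB1, LAB3, LAB2, LAB4, LAB5, LAB6, LAB7.
LAB3 starts after LAB1 ends, so LAB1 has no further overlaps.
LAB2 starts before LAB3 ends → LAB3 and LAB2 overlap.
LAB4 starts after LAB3 ends, so LAB3 has no further overlaps.
LAB4 starts before LAB2 ends → LAB2 and LAB4 overlap.
LAB5 starts exactly when LAB2 ends (back-to-back, no overlap), so LAB2 has no further overlaps.
LAB5 starts before LAB4 ends → LAB4 and LAB5 overlap.
LAB6 starts before LAB4 ends → LAB4 and LAB6 overlap.
LAB7 starts after LAB4 ends.
LAB6 starts after LAB5 ends, so LAB5 has no further overlaps.
LAB7 starts after LAB6 ends.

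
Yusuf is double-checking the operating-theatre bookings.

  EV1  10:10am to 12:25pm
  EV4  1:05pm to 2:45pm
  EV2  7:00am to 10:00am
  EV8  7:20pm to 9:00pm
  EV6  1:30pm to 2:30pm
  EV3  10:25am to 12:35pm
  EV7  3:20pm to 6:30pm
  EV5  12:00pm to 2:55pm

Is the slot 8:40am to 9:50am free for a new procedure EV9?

EV2: starts 7:00am before EV9 ends 9:50am, and ends 10:00am after EV9 starts 8:40am → overlap.
EV1: starts 10:10am at or after EV9 ends 9:50am → clear.
EV3: starts 10:25am at or after EV9 ends 9:50am → clear.
EV5: starts 12:00pm at or after EV9 ends 9:50am → clear.
EV4: starts 1:05pm at or after EV9 ends 9:50am → clear.
EV6: starts 1:30pm at or after EV9 ends 9:50am → clear.
EV7: starts 3:20pm at or after EV9 ends 9:50am → clear.
EV8: starts 7:20pm at or after EV9 ends 9:50am → clear.
EV9 overlaps EV2.

No — it overlaps EV2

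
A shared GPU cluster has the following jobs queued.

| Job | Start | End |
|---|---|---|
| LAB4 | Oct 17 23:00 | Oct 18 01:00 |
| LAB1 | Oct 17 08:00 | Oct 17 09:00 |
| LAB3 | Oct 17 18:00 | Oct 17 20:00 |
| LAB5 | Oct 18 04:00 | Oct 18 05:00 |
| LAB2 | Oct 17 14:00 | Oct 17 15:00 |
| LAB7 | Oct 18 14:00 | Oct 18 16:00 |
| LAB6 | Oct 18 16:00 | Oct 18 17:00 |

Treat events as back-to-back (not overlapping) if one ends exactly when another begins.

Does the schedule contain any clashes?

No

Two intervals overlap when each starts before the other ends.
Sorted by start: LAB1, LAB2, LAB3, LAB4, LAB5, LAB7, LAB6.
LAB2 starts after LAB1 ends, so nothing later overlaps LAB1 either.
LAB3 starts after LAB2 ends, so nothing later overlaps LAB2 either.
LAB4 starts after LAB3 ends, so nothing later overlaps LAB3 either.
LAB5 starts after LAB4 ends, so nothing later overlaps LAB4 either.
LAB7 starts after LAB5 ends, so nothing later overlaps LAB5 either.
LAB6 starts exactly when LAB7 ends (back-to-back, no overlap).
Every pair is clear; the schedule has no overlaps.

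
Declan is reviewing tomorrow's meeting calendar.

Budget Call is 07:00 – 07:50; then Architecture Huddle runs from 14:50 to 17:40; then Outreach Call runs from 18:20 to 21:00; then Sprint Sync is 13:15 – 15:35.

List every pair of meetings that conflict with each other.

Architecture Huddle & Sprint Sync

Two intervals overlap when each starts before the other ends.
Sorted by start: Budget Call, Sprint Sync, Architecture Huddle, Outreach Call.
Sprint Sync starts after Budget Call ends; Budget Call is clear from here.
Architecture Huddle starts before Sprint Sync ends → Sprint Sync and Architecture Huddle overlap.
Outreach Call starts after Sprint Sync ends.
Outreach Call starts after Architecture Huddle ends.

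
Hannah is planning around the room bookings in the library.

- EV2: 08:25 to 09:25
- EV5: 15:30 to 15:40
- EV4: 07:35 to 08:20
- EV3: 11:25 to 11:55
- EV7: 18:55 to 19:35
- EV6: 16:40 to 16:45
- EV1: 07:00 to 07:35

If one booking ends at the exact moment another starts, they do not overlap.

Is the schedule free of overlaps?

Check each pair: they overlap iff neither finishes before the other starts.
Sorted by start: EV1, EV4, EV2, EV3, EV5, EV6, EV7.
EV4 starts exactly when EV1 ends (back-to-back, no overlap), so EV1 has no further overlaps.
EV2 starts after EV4 ends, so EV4 has no further overlaps.
EV3 starts after EV2 ends, so EV2 has no further overlaps.
EV5 starts after EV3 ends, so EV3 has no further overlaps.
EV6 starts after EV5 ends, so EV5 has no further overlaps.
EV7 starts after EV6 ends.
Every pair is clear; the schedule has no overlaps.

Yes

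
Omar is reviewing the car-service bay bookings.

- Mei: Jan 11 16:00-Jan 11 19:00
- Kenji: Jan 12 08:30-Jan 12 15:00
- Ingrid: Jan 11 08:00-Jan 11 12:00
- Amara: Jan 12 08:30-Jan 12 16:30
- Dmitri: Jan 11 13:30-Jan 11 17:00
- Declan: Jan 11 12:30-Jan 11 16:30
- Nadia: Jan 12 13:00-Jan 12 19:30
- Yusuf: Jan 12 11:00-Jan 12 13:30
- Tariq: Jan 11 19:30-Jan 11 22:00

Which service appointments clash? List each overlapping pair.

Check each pair: they overlap iff neither finishes before the other starts.
Sorted by start: Ingrid, Declan, Dmitri, Mei, Tariq, Kenji, Amara, Yusuf, Nadia.
Declan starts after Ingrid ends; Ingrid is clear from here.
Dmitri starts before Declan ends → Declan and Dmitri overlap.
Mei starts before Declan ends → Declan and Mei overlap.
Tariq starts after Declan ends; Declan is clear from here.
Mei starts before Dmitri ends → Dmitri and Mei overlap.
Tariq starts after Dmitri ends; Dmitri is clear from here.
Tariq starts after Mei ends; Mei is clear from here.
Kenji starts after Tariq ends; Tariq is clear from here.
Amara starts before Kenji ends → Kenji and Amara overlap.
Yusuf starts before Kenji ends → Kenji and Yusuf overlap.
Nadia starts before Kenji ends → Kenji and Nadia overlap.
Yusuf starts before Amara ends → Amara and Yusuf overlap.
Nadia starts before Amara ends → Amara and Nadia overlap.
Nadia starts before Yusuf ends → Yusuf and Nadia overlap.

Amara & Kenji, Amara & Nadia, Amara & Yusuf, Declan & Dmitri, Declan & Mei, Dmitri & Mei, Kenji & Nadia, Kenji & Yusuf, Nadia & Yusuf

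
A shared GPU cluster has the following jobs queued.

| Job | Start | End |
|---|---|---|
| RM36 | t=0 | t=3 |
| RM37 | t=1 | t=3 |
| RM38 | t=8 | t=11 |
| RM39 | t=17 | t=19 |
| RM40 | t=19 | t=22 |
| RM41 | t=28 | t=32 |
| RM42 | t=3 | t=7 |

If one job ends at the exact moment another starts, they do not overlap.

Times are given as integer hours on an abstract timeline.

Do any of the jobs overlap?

Sorted by start: RM36, RM37, RM42, RM38, RM39, RM40, RM41.
RM37 starts before RM36 ends → RM36 and RM37 overlap.
That's a conflict, so the schedule is not conflict-free.

Yes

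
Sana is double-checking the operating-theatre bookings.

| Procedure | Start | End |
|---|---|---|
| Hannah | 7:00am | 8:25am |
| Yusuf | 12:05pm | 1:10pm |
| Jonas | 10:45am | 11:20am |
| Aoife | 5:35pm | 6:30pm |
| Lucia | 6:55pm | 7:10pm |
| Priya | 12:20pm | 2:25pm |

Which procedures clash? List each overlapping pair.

Sorted by start: Hannah, Jonas, Yusuf, Priya, Aoife, Lucia.
Jonas starts after Hannah ends, so nothing later overlaps Hannah either.
Yusuf starts after Jonas ends, so nothing later overlaps Jonas either.
Priya starts before Yusuf ends → Yusuf and Priya overlap.
Aoife starts after Yusuf ends, so nothing later overlaps Yusuf either.
Aoife starts after Priya ends, so nothing later overlaps Priya either.
Lucia starts after Aoife ends.

Priya & Yusuf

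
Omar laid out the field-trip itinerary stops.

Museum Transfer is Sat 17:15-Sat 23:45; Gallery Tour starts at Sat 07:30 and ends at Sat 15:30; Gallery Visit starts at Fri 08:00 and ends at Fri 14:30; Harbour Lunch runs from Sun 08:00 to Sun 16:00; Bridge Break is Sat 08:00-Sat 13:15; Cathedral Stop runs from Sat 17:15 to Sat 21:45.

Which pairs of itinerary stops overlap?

Check each pair: they overlap iff neither finishes before the other starts.
Sorted by start: Gallery Visit, Gallery Tour, Bridge Break, Cathedral Stop, Museum Transfer, Harbour Lunch.
Gallery Tour starts after Gallery Visit ends, so Gallery Visit has no further overlaps.
Bridge Break starts before Gallery Tour ends → Gallery Tour and Bridge Break overlap.
Cathedral Stop starts after Gallery Tour ends, so Gallery Tour has no further overlaps.
Cathedral Stop starts after Bridge Break ends, so Bridge Break has no further overlaps.
Museum Transfer starts before Cathedral Stop ends → Cathedral Stop and Museum Transfer overlap.
Harbour Lunch starts after Cathedral Stop ends.
Harbour Lunch starts after Museum Transfer ends.

Bridge Break & Gallery Tour, Cathedral Stop & Museum Transfer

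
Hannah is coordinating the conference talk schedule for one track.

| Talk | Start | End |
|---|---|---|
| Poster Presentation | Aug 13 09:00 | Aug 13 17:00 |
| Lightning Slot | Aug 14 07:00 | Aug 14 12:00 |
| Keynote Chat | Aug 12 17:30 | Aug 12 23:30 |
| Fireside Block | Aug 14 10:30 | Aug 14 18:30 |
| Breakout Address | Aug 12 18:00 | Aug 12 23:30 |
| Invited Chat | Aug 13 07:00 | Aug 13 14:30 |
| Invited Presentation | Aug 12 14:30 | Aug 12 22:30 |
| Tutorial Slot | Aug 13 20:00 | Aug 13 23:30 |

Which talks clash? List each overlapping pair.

Breakout Address & Invited Presentation, Breakout Address & Keynote Chat, Fireside Block & Lightning Slot, Invited Chat & Poster Presentation, Invited Presentation & Keynote Chat

Check each pair: they overlap iff neither finishes before the other starts.
Sorted by start: Invited Presentation, Keynote Chat, Breakout Address, Invited Chat, Poster Presentation, Tutorial Slot, Lightning Slot, Fireside Block.
Keynote Chat starts before Invited Presentation ends → Invited Presentation and Keynote Chat overlap.
Breakout Address starts before Invited Presentation ends → Invited Presentation and Breakout Address overlap.
Invited Chat starts after Invited Presentation ends, so nothing later overlaps Invited Presentation either.
Breakout Address starts before Keynote Chat ends → Keynote Chat and Breakout Address overlap.
Invited Chat starts after Keynote Chat ends, so nothing later overlaps Keynote Chat either.
Invited Chat starts after Breakout Address ends, so nothing later overlaps Breakout Address either.
Poster Presentation starts before Invited Chat ends → Invited Chat and Poster Presentation overlap.
Tutorial Slot starts after Invited Chat ends, so nothing later overlaps Invited Chat either.
Tutorial Slot starts after Poster Presentation ends, so nothing later overlaps Poster Presentation either.
Lightning Slot starts after Tutorial Slot ends, so nothing later overlaps Tutorial Slot either.
Fireside Block starts before Lightning Slot ends → Lightning Slot and Fireside Block overlap.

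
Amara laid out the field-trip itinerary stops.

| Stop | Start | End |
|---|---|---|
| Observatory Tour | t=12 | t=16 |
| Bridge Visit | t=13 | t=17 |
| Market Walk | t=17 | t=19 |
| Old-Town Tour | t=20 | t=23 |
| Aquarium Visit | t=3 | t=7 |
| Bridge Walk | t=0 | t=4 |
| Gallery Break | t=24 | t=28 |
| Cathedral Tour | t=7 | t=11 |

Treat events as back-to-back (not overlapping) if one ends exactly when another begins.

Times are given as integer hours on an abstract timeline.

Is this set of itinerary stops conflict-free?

No

Sorted by start: Bridge Walk, Aquarium Visit, Cathedral Tour, Observatory Tour, Bridge Visit, Market Walk, Old-Town Tour, Gallery Break.
Aquarium Visit starts before Bridge Walk ends → Bridge Walk and Aquarium Visit overlap.
That's a conflict, so the schedule is not conflict-free.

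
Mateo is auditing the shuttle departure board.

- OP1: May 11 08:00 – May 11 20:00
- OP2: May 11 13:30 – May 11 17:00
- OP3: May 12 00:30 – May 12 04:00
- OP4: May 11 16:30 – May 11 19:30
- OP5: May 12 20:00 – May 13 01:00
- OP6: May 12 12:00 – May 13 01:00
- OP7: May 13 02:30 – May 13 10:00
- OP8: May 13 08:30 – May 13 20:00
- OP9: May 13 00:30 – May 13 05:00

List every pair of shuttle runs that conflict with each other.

Check each pair: they overlap iff neither finishes before the other starts.
Sorted by start: OP1, OP2, OP4, OP3, OP6, OP5, OP9, OP7, OP8.
OP2 starts before OP1 ends → OP1 and OP2 overlap.
OP4 starts before OP1 ends → OP1 and OP4 overlap.
OP3 starts after OP1 ends; OP1 is clear from here.
OP4 starts before OP2 ends → OP2 and OP4 overlap.
OP3 starts after OP2 ends; OP2 is clear from here.
OP3 starts after OP4 ends; OP4 is clear from here.
OP6 starts after OP3 ends; OP3 is clear from here.
OP5 starts before OP6 ends → OP6 and OP5 overlap.
OP9 starts before OP6 ends → OP6 and OP9 overlap.
OP7 starts after OP6 ends; OP6 is clear from here.
OP9 starts before OP5 ends → OP5 and OP9 overlap.
OP7 starts after OP5 ends; OP5 is clear from here.
OP7 starts before OP9 ends → OP9 and OP7 overlap.
OP8 starts after OP9 ends.
OP8 starts before OP7 ends → OP7 and OP8 overlap.

OP1 & OP2, OP1 & OP4, OP2 & OP4, OP5 & OP6, OP5 & OP9, OP6 & OP9, OP7 & OP8, OP7 & OP9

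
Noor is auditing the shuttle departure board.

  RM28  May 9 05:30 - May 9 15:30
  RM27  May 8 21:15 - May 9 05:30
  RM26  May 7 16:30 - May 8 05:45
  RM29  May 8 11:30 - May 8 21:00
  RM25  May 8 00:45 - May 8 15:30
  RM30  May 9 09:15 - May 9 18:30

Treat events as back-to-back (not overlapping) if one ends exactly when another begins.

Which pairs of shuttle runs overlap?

RM25 & RM26, RM25 & RM29, RM28 & RM30

Two intervals overlap when each starts before the other ends.
Sorted by start: RM26, RM25, RM29, RM27, RM28, RM30.
RM25 starts before RM26 ends → RM26 and RM25 overlap.
RM29 starts after RM26 ends; RM26 is clear from here.
RM29 starts before RM25 ends → RM25 and RM29 overlap.
RM27 starts after RM25 ends; RM25 is clear from here.
RM27 starts after RM29 ends; RM29 is clear from here.
RM28 starts exactly when RM27 ends (back-to-back, no overlap); RM27 is clear from here.
RM30 starts before RM28 ends → RM28 and RM30 overlap.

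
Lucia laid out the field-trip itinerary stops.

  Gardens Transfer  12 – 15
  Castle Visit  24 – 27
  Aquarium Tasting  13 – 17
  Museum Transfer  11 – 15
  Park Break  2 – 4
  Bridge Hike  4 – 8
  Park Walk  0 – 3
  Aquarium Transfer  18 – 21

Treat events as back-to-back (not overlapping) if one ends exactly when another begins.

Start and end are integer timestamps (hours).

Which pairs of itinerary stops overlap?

Sorted by start: Park Walk, Park Break, Bridge Hike, Museum Transfer, Gardens Transfer, Aquarium Tasting, Aquarium Transfer, Castle Visit.
Park Break starts before Park Walk ends → Park Walk and Park Break overlap.
Bridge Hike starts after Park Walk ends, so nothing later overlaps Park Walk either.
Bridge Hike starts exactly when Park Break ends (back-to-back, no overlap), so nothing later overlaps Park Break either.
Museum Transfer starts after Bridge Hike ends, so nothing later overlaps Bridge Hike either.
Gardens Transfer starts before Museum Transfer ends → Museum Transfer and Gardens Transfer overlap.
Aquarium Tasting starts before Museum Transfer ends → Museum Transfer and Aquarium Tasting overlap.
Aquarium Transfer starts after Museum Transfer ends, so nothing later overlaps Museum Transfer either.
Aquarium Tasting starts before Gardens Transfer ends → Gardens Transfer and Aquarium Tasting overlap.
Aquarium Transfer starts after Gardens Transfer ends, so nothing later overlaps Gardens Transfer either.
Aquarium Transfer starts after Aquarium Tasting ends, so nothing later overlaps Aquarium Tasting either.
Castle Visit starts after Aquarium Transfer ends.

Aquarium Tasting & Gardens Transfer, Aquarium Tasting & Museum Transfer, Gardens Transfer & Museum Transfer, Park Break & Park Walk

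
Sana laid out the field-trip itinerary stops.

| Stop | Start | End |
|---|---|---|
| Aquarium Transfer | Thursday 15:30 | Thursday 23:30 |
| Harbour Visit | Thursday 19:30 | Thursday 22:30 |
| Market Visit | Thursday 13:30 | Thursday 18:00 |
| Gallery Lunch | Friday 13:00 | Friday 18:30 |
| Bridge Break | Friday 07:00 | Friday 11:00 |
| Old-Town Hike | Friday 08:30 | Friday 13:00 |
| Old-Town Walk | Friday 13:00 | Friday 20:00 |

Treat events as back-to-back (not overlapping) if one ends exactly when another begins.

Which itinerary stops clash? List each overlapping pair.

Aquarium Transfer & Harbour Visit, Aquarium Transfer & Market Visit, Bridge Break & Old-Town Hike, Gallery Lunch & Old-Town Walk

Sorted by start: Market Visit, Aquarium Transfer, Harbour Visit, Bridge Break, Old-Town Hike, Gallery Lunch, Old-Town Walk.
Aquarium Transfer starts before Market Visit ends → Market Visit and Aquarium Transfer overlap.
Harbour Visit starts after Market Visit ends, so nothing later overlaps Market Visit either.
Harbour Visit starts before Aquarium Transfer ends → Aquarium Transfer and Harbour Visit overlap.
Bridge Break starts after Aquarium Transfer ends, so nothing later overlaps Aquarium Transfer either.
Bridge Break starts after Harbour Visit ends, so nothing later overlaps Harbour Visit either.
Old-Town Hike starts before Bridge Break ends → Bridge Break and Old-Town Hike overlap.
Gallery Lunch starts after Bridge Break ends, so nothing later overlaps Bridge Break either.
Gallery Lunch starts exactly when Old-Town Hike ends (back-to-back, no overlap), so nothing later overlaps Old-Town Hike either.
Old-Town Walk starts before Gallery Lunch ends → Gallery Lunch and Old-Town Walk overlap.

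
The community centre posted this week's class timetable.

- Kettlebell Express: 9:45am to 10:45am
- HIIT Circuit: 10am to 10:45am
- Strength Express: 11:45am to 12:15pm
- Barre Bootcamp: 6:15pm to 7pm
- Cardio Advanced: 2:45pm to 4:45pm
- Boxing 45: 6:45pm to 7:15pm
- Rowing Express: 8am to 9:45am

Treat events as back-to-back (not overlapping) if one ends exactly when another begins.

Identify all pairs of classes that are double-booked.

Sorted by start: Rowing Express, Kettlebell Express, HIIT Circuit, Strength Express, Cardio Advanced, Barre Bootcamp, Boxing 45.
Kettlebell Express starts exactly when Rowing Express ends (back-to-back, no overlap), so nothing later overlaps Rowing Express either.
HIIT Circuit starts before Kettlebell Express ends → Kettlebell Express and HIIT Circuit overlap.
Strength Express starts after Kettlebell Express ends, so nothing later overlaps Kettlebell Express either.
Strength Express starts after HIIT Circuit ends, so nothing later overlaps HIIT Circuit either.
Cardio Advanced starts after Strength Express ends, so nothing later overlaps Strength Express either.
Barre Bootcamp starts after Cardio Advanced ends, so nothing later overlaps Cardio Advanced either.
Boxing 45 starts before Barre Bootcamp ends → Barre Bootcamp and Boxing 45 overlap.

Barre Bootcamp & Boxing 45, HIIT Circuit & Kettlebell Express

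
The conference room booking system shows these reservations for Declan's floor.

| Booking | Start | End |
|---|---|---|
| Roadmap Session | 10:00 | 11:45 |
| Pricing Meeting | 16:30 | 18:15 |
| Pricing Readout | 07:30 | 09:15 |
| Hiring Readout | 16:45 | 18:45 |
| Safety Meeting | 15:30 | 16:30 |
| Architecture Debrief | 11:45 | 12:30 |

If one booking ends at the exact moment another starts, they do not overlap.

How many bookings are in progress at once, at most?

2

Walk through starts and ends in time order (an end at T is processed before a start at T):
07:30 start Pricing Readout → 1
09:15 end Pricing Readout → 0
10:00 start Roadmap Session → 1
11:45 end Roadmap Session → 0
11:45 start Architecture Debrief → 1
12:30 end Architecture Debrief → 0
15:30 start Safety Meeting → 1
16:30 end Safety Meeting → 0
16:30 start Pricing Meeting → 1
16:45 start Hiring Readout → 2
18:15 end Pricing Meeting → 1
18:45 end Hiring Readout → 0
Peak is 2, at 16:45 (Hiring Readout, Pricing Meeting).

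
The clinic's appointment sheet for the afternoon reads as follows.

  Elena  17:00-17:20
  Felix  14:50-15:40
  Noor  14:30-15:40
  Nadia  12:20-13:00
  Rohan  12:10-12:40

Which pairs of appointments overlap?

Felix & Noor, Nadia & Rohan

Two intervals overlap when each starts before the other ends.
Sorted by start: Rohan, Nadia, Noor, Felix, Elena.
Nadia starts before Rohan ends → Rohan and Nadia overlap.
Noor starts after Rohan ends; Rohan is clear from here.
Noor starts after Nadia ends; Nadia is clear from here.
Felix starts before Noor ends → Noor and Felix overlap.
Elena starts after Noor ends.
Elena starts after Felix ends.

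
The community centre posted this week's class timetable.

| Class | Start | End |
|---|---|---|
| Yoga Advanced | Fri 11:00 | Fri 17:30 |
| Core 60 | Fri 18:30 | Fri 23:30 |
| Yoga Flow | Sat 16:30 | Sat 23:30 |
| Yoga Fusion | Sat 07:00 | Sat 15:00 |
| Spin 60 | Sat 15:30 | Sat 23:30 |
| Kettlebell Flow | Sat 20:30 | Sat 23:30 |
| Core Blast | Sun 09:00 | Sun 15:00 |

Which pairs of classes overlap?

Two intervals overlap when each starts before the other ends.
Sorted by start: Yoga Advanced, Core 60, Yoga Fusion, Spin 60, Yoga Flow, Kettlebell Flow, Core Blast.
Core 60 starts after Yoga Advanced ends, so nothing later overlaps Yoga Advanced either.
Yoga Fusion starts after Core 60 ends, so nothing later overlaps Core 60 either.
Spin 60 starts after Yoga Fusion ends, so nothing later overlaps Yoga Fusion either.
Yoga Flow starts before Spin 60 ends → Spin 60 and Yoga Flow overlap.
Kettlebell Flow starts before Spin 60 ends → Spin 60 and Kettlebell Flow overlap.
Core Blast starts after Spin 60 ends.
Kettlebell Flow starts before Yoga Flow ends → Yoga Flow and Kettlebell Flow overlap.
Core Blast starts after Yoga Flow ends.
Core Blast starts after Kettlebell Flow ends.

Kettlebell Flow & Spin 60, Kettlebell Flow & Yoga Flow, Spin 60 & Yoga Flow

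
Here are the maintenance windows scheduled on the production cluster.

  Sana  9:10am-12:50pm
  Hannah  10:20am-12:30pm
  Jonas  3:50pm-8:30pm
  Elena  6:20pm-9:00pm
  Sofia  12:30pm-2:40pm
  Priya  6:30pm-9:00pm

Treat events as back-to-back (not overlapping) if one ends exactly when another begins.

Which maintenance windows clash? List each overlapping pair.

Check each pair: they overlap iff neither finishes before the other starts.
Sorted by start: Sana, Hannah, Sofia, Jonas, Elena, Priya.
Hannah starts before Sana ends → Sana and Hannah overlap.
Sofia starts before Sana ends → Sana and Sofia overlap.
Jonas starts after Sana ends — done with Sana.
Sofia starts exactly when Hannah ends (back-to-back, no overlap) — done with Hannah.
Jonas starts after Sofia ends — done with Sofia.
Elena starts before Jonas ends → Jonas and Elena overlap.
Priya starts before Jonas ends → Jonas and Priya overlap.
Priya starts before Elena ends → Elena and Priya overlap.

Elena & Jonas, Elena & Priya, Hannah & Sana, Jonas & Priya, Sana & Sofia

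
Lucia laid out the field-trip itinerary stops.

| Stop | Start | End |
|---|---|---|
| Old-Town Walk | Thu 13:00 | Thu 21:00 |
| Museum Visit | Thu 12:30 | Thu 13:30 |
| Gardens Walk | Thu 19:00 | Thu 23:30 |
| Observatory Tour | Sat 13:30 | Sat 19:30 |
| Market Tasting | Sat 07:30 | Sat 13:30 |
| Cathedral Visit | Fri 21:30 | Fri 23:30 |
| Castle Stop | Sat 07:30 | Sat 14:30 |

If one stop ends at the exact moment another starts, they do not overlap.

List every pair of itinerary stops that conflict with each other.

Castle Stop & Market Tasting, Castle Stop & Observatory Tour, Gardens Walk & Old-Town Walk, Museum Visit & Old-Town Walk

Sorted by start: Museum Visit, Old-Town Walk, Gardens Walk, Cathedral Visit, Market Tasting, Castle Stop, Observatory Tour.
Old-Town Walk starts before Museum Visit ends → Museum Visit and Old-Town Walk overlap.
Gardens Walk starts after Museum Visit ends, so Museum Visit has no further overlaps.
Gardens Walk starts before Old-Town Walk ends → Old-Town Walk and Gardens Walk overlap.
Cathedral Visit starts after Old-Town Walk ends, so Old-Town Walk has no further overlaps.
Cathedral Visit starts after Gardens Walk ends, so Gardens Walk has no further overlaps.
Market Tasting starts after Cathedral Visit ends, so Cathedral Visit has no further overlaps.
Castle Stop starts before Market Tasting ends → Market Tasting and Castle Stop overlap.
Observatory Tour starts exactly when Market Tasting ends (back-to-back, no overlap).
Observatory Tour starts before Castle Stop ends → Castle Stop and Observatory Tour overlap.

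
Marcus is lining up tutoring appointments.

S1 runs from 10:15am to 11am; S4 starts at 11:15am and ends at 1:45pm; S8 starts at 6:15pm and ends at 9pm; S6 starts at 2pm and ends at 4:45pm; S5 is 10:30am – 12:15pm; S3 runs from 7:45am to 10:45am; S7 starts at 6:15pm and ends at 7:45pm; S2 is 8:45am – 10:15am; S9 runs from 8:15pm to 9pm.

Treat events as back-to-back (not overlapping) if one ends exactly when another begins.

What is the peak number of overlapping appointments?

Sort all start/end points and keep a running count:
7:45am start S3 → 1
8:45am start S2 → 2
10:15am end S2 → 1
10:15am start S1 → 2
10:30am start S5 → 3
10:45am end S3 → 2
11am end S1 → 1
11:15am start S4 → 2
12:15pm end S5 → 1
1:45pm end S4 → 0
2pm start S6 → 1
4:45pm end S6 → 0
6:15pm start S7 → 1
6:15pm start S8 → 2
7:45pm end S7 → 1
8:15pm start S9 → 2
9pm end S8 → 1
9pm end S9 → 0
Peak is 3, at 10:30am (S1, S3, S5).

3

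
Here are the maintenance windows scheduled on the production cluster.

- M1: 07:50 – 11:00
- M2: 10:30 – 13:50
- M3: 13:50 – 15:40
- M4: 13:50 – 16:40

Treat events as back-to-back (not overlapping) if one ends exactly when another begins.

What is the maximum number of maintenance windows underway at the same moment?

2

Sort all start/end points and keep a running count:
07:50 start M1 → 1
10:30 start M2 → 2
11:00 end M1 → 1
13:50 end M2 → 0
13:50 start M3 → 1
13:50 start M4 → 2
15:40 end M3 → 1
16:40 end M4 → 0
Peak is 2, at 10:30 (M1, M2).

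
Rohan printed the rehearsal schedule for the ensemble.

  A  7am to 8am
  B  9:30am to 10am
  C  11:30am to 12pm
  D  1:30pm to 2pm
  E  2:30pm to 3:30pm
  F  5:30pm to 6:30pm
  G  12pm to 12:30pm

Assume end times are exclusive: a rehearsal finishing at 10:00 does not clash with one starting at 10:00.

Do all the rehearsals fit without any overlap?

Yes

Sorted by start: A, B, C, G, D, E, F.
B starts after A ends, so A has no further overlaps.
C starts after B ends, so B has no further overlaps.
G starts exactly when C ends (back-to-back, no overlap), so C has no further overlaps.
D starts after G ends, so G has no further overlaps.
E starts after D ends, so D has no further overlaps.
F starts after E ends.
Every pair is clear; the schedule has no overlaps.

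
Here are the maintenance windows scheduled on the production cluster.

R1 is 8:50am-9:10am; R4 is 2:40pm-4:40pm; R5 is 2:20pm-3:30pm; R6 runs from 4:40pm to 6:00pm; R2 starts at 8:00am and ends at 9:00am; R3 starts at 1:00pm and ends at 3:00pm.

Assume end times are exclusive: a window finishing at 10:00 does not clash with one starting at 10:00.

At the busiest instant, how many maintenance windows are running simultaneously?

Sort all start/end points and keep a running count:
8:00am start R2 → 1
8:50am start R1 → 2
9:00am end R2 → 1
9:10am end R1 → 0
1:00pm start R3 → 1
2:20pm start R5 → 2
2:40pm start R4 → 3
3:00pm end R3 → 2
3:30pm end R5 → 1
4:40pm end R4 → 0
4:40pm start R6 → 1
6:00pm end R6 → 0
Peak is 3, at 2:40pm (R3, R4, R5).

3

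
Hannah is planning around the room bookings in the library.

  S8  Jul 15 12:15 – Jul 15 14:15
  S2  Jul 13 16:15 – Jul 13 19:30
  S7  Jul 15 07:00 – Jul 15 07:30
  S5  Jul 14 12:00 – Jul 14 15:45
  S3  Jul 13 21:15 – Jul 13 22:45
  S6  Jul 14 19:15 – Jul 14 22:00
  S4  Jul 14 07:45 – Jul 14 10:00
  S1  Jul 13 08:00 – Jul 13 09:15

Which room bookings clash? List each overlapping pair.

no conflicts

Sorted by start: S1, S2, S3, S4, S5, S6, S7, S8.
S2 starts after S1 ends; S1 is clear from here.
S3 starts after S2 ends; S2 is clear from here.
S4 starts after S3 ends; S3 is clear from here.
S5 starts after S4 ends; S4 is clear from here.
S6 starts after S5 ends; S5 is clear from here.
S7 starts after S6 ends; S6 is clear from here.
S8 starts after S7 ends.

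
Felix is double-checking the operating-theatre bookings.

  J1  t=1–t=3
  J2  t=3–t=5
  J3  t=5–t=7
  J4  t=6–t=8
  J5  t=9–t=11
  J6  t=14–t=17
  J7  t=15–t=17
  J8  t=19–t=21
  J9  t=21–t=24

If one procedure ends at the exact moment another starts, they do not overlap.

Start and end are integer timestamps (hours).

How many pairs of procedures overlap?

2

Sorted by start: J1, J2, J3, J4, J5, J6, J7, J8, J9.
J2 starts exactly when J1 ends (back-to-back, no overlap); J1 is clear from here.
J3 starts exactly when J2 ends (back-to-back, no overlap); J2 is clear from here.
J4 starts before J3 ends → J3 and J4 overlap.
J5 starts after J3 ends; J3 is clear from here.
J5 starts after J4 ends; J4 is clear from here.
J6 starts after J5 ends; J5 is clear from here.
J7 starts before J6 ends → J6 and J7 overlap.
J8 starts after J6 ends; J6 is clear from here.
J8 starts after J7 ends; J7 is clear from here.
J9 starts exactly when J8 ends (back-to-back, no overlap).
Overlapping pairs: J3 & J4, J6 & J7 — 2 in total.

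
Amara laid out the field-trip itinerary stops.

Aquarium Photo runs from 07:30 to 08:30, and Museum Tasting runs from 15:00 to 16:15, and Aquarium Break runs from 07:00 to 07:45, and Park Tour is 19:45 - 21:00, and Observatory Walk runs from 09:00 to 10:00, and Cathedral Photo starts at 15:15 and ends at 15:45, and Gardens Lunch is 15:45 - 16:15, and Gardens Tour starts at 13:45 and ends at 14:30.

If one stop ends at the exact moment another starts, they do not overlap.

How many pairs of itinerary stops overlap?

3

Sorted by start: Aquarium Break, Aquarium Photo, Observatory Walk, Gardens Tour, Museum Tasting, Cathedral Photo, Gardens Lunch, Park Tour.
Aquarium Photo starts before Aquarium Break ends → Aquarium Break and Aquarium Photo overlap.
Observatory Walk starts after Aquarium Break ends — done with Aquarium Break.
Observatory Walk starts after Aquarium Photo ends — done with Aquarium Photo.
Gardens Tour starts after Observatory Walk ends — done with Observatory Walk.
Museum Tasting starts after Gardens Tour ends — done with Gardens Tour.
Cathedral Photo starts before Museum Tasting ends → Museum Tasting and Cathedral Photo overlap.
Gardens Lunch starts before Museum Tasting ends → Museum Tasting and Gardens Lunch overlap.
Park Tour starts after Museum Tasting ends.
Gardens Lunch starts exactly when Cathedral Photo ends (back-to-back, no overlap) — done with Cathedral Photo.
Park Tour starts after Gardens Lunch ends.
Overlapping pairs: Aquarium Break & Aquarium Photo, Cathedral Photo & Museum Tasting, Gardens Lunch & Museum Tasting — 3 in total.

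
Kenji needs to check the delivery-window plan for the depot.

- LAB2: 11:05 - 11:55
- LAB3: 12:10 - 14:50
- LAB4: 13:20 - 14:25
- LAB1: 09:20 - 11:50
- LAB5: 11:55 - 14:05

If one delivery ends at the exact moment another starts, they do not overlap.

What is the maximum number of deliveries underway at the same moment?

3

Sweep the timeline, counting +1 at each start and −1 at each end (ends before starts at a tie):
09:20 start LAB1 → 1
11:05 start LAB2 → 2
11:50 end LAB1 → 1
11:55 end LAB2 → 0
11:55 start LAB5 → 1
12:10 start LAB3 → 2
13:20 start LAB4 → 3
14:05 end LAB5 → 2
14:25 end LAB4 → 1
14:50 end LAB3 → 0
Peak is 3, at 13:20 (LAB3, LAB4, LAB5).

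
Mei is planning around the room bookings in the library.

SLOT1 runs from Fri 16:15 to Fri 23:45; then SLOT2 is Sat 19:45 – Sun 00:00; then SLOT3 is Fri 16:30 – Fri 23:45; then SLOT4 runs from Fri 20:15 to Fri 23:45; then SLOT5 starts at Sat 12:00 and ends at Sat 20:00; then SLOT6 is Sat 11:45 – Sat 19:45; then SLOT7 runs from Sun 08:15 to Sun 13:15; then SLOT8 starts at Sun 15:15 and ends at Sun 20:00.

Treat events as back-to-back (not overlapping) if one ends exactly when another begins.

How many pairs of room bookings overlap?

Sorted by start: SLOT1, SLOT3, SLOT4, SLOT6, SLOT5, SLOT2, SLOT7, SLOT8.
SLOT3 starts before SLOT1 ends → SLOT1 and SLOT3 overlap.
SLOT4 starts before SLOT1 ends → SLOT1 and SLOT4 overlap.
SLOT6 starts after SLOT1 ends, so nothing later overlaps SLOT1 either.
SLOT4 starts before SLOT3 ends → SLOT3 and SLOT4 overlap.
SLOT6 starts after SLOT3 ends, so nothing later overlaps SLOT3 either.
SLOT6 starts after SLOT4 ends, so nothing later overlaps SLOT4 either.
SLOT5 starts before SLOT6 ends → SLOT6 and SLOT5 overlap.
SLOT2 starts exactly when SLOT6 ends (back-to-back, no overlap), so nothing later overlaps SLOT6 either.
SLOT2 starts before SLOT5 ends → SLOT5 and SLOT2 overlap.
SLOT7 starts after SLOT5 ends, so nothing later overlaps SLOT5 either.
SLOT7 starts after SLOT2 ends, so nothing later overlaps SLOT2 either.
SLOT8 starts after SLOT7 ends.
Overlapping pairs: SLOT1 & SLOT3, SLOT1 & SLOT4, SLOT2 & SLOT5, SLOT3 & SLOT4, SLOT5 & SLOT6 — 5 in total.

5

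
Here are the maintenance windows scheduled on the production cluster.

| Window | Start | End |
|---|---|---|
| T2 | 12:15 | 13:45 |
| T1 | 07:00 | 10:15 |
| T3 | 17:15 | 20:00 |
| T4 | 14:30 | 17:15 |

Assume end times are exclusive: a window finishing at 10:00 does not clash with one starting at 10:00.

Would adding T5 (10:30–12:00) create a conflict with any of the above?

No — it doesn't clash with anything

T1: ends 10:15 at or before T5 starts 10:30 → clear.
T2: starts 12:15 at or after T5 ends 12:00 → clear.
T4: starts 14:30 at or after T5 ends 12:00 → clear.
T3: starts 17:15 at or after T5 ends 12:00 → clear.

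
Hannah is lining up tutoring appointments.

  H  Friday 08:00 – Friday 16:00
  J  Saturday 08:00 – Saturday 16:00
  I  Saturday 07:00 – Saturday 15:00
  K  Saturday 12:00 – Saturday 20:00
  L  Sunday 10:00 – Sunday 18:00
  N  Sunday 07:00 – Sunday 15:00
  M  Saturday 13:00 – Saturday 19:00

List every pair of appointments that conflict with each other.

I & J, I & K, I & M, J & K, J & M, K & M, L & N

Two intervals overlap when each starts before the other ends.
Sorted by start: H, I, J, K, M, N, L.
I starts after H ends, so H has no further overlaps.
J starts before I ends → I and J overlap.
K starts before I ends → I and K overlap.
M starts before I ends → I and M overlap.
N starts after I ends, so I has no further overlaps.
K starts before J ends → J and K overlap.
M starts before J ends → J and M overlap.
N starts after J ends, so J has no further overlaps.
M starts before K ends → K and M overlap.
N starts after K ends, so K has no further overlaps.
N starts after M ends, so M has no further overlaps.
L starts before N ends → N and L overlap.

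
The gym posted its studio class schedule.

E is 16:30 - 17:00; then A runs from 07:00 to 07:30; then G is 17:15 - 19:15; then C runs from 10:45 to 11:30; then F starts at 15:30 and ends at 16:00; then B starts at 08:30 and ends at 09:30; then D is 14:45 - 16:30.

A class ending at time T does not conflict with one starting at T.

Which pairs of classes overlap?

Check each pair: they overlap iff neither finishes before the other starts.
Sorted by start: A, B, C, D, F, E, G.
B starts after A ends — done with A.
C starts after B ends — done with B.
D starts after C ends — done with C.
F starts before D ends → D and F overlap.
E starts exactly when D ends (back-to-back, no overlap) — done with D.
E starts after F ends — done with F.
G starts after E ends.

D & F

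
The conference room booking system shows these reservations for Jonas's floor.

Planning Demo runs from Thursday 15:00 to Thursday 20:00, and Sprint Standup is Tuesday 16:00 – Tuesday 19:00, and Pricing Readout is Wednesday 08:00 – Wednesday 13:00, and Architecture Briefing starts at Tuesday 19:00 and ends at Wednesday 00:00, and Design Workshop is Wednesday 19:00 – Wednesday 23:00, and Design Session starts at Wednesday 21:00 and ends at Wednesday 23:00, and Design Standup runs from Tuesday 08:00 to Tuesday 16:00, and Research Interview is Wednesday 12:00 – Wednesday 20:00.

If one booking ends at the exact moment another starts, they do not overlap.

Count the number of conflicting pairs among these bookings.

Two intervals overlap when each starts before the other ends.
Sorted by start: Design Standup, Sprint Standup, Architecture Briefing, Pricing Readout, Research Interview, Design Workshop, Design Session, Planning Demo.
Sprint Standup starts exactly when Design Standup ends (back-to-back, no overlap); Design Standup is clear from here.
Architecture Briefing starts exactly when Sprint Standup ends (back-to-back, no overlap); Sprint Standup is clear from here.
Pricing Readout starts after Architecture Briefing ends; Architecture Briefing is clear from here.
Research Interview starts before Pricing Readout ends → Pricing Readout and Research Interview overlap.
Design Workshop starts after Pricing Readout ends; Pricing Readout is clear from here.
Design Workshop starts before Research Interview ends → Research Interview and Design Workshop overlap.
Design Session starts after Research Interview ends; Research Interview is clear from here.
Design Session starts before Design Workshop ends → Design Workshop and Design Session overlap.
Planning Demo starts after Design Workshop ends.
Planning Demo starts after Design Session ends.
Overlapping pairs: Design Session & Design Workshop, Design Workshop & Research Interview, Pricing Readout & Research Interview — 3 in total.

3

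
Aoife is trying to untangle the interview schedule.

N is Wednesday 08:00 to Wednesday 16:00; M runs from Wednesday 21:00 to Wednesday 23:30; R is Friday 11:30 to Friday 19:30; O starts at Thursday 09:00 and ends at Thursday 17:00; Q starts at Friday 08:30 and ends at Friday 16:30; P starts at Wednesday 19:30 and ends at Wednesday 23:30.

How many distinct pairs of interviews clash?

2

Sorted by start: N, P, M, O, Q, R.
P starts after N ends, so nothing later overlaps N either.
M starts before P ends → P and M overlap.
O starts after P ends, so nothing later overlaps P either.
O starts after M ends, so nothing later overlaps M either.
Q starts after O ends, so nothing later overlaps O either.
R starts before Q ends → Q and R overlap.
Overlapping pairs: M & P, Q & R — 2 in total.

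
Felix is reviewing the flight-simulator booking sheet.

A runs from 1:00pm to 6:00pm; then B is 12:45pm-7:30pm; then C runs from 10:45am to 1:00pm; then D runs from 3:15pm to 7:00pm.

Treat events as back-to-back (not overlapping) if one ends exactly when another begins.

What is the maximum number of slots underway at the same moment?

3

Sort all start/end points and keep a running count:
10:45am start C → 1
12:45pm start B → 2
1:00pm end C → 1
1:00pm start A → 2
3:15pm start D → 3
6:00pm end A → 2
7:00pm end D → 1
7:30pm end B → 0
Peak is 3, at 3:15pm (A, B, D).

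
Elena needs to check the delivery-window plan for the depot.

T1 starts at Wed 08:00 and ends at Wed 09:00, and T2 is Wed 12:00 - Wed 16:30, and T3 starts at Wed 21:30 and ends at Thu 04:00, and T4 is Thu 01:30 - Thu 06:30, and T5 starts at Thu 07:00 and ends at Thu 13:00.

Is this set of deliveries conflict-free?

Sorted by start: T1, T2, T3, T4, T5.
T2 starts after T1 ends, so T1 has no further overlaps.
T3 starts after T2 ends, so T2 has no further overlaps.
T4 starts before T3 ends → T3 and T4 overlap.
That's a conflict, so the schedule is not conflict-free.

No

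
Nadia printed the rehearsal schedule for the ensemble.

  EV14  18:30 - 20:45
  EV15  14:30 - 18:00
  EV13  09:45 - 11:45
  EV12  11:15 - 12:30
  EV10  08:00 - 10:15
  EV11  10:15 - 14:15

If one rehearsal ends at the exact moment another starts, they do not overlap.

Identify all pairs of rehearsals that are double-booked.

EV10 & EV13, EV11 & EV12, EV11 & EV13, EV12 & EV13

Two intervals overlap when each starts before the other ends.
Sorted by start: EV10, EV13, EV11, EV12, EV15, EV14.
EV13 starts before EV10 ends → EV10 and EV13 overlap.
EV11 starts exactly when EV10 ends (back-to-back, no overlap) — done with EV10.
EV11 starts before EV13 ends → EV13 and EV11 overlap.
EV12 starts before EV13 ends → EV13 and EV12 overlap.
EV15 starts after EV13 ends — done with EV13.
EV12 starts before EV11 ends → EV11 and EV12 overlap.
EV15 starts after EV11 ends — done with EV11.
EV15 starts after EV12 ends — done with EV12.
EV14 starts after EV15 ends.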